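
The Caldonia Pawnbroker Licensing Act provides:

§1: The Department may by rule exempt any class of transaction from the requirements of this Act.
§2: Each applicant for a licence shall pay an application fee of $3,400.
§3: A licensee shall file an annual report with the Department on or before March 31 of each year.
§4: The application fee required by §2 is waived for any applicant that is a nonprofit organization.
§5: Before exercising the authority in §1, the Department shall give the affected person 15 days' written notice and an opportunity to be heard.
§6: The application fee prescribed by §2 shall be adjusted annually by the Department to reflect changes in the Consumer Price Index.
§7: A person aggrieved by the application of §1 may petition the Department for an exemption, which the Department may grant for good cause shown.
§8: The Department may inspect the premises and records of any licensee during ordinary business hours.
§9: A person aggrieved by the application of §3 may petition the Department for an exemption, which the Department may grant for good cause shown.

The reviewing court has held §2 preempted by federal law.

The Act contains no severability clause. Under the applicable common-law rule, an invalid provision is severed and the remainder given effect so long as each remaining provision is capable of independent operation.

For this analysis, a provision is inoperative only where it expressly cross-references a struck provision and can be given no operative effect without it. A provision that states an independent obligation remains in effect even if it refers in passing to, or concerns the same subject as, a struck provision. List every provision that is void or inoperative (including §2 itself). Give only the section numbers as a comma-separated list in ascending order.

2, 4, 6

§2 is struck. §4 does nothing except set the nonprofit waiver of the application fee by reference to §2; with §2 gone it has no independent effect and is inoperative. §6 operates only by reference to §2, so it falls with §2. Under the stated default rule, only provisions that cannot operate independently fall away; the rest are enforced. §1, §3, §5, §7, §8, and §9 remain in effect.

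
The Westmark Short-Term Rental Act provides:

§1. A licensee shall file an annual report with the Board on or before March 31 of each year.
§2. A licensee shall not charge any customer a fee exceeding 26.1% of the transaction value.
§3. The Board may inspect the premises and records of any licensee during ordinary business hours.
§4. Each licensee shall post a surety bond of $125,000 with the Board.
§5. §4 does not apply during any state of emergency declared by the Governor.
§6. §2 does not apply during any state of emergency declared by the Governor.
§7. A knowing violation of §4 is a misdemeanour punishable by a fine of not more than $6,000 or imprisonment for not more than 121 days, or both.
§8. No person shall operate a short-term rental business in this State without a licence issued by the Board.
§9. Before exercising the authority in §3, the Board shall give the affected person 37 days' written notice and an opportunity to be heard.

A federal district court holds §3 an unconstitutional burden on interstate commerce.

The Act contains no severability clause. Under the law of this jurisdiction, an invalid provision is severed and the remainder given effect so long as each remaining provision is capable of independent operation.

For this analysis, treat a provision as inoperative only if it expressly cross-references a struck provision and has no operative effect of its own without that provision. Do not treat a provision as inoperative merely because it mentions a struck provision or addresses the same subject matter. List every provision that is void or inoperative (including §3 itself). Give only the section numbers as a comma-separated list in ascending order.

3, 9

§3 is struck. §9 has no operative effect of its own apart from §3 and is therefore inoperative. With no severability clause, the stated default rule severs what cannot stand and enforces each remaining provision that can operate on its own. That leaves §1, §2, §4, §5, §6, §7, and §8 in effect.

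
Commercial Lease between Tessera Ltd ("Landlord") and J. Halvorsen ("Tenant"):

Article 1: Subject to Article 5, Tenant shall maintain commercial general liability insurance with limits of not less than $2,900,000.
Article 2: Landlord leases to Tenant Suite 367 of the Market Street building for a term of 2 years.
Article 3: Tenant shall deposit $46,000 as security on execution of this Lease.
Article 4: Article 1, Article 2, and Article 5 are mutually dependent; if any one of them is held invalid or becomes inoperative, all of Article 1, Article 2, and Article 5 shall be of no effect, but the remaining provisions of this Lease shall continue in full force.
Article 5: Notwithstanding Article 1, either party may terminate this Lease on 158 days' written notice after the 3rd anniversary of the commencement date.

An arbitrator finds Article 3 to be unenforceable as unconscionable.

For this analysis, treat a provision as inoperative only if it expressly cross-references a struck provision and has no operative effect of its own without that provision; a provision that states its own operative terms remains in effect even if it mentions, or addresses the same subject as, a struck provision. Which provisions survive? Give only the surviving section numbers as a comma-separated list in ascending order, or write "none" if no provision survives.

1, 2, 4, 5

Article 3 is struck. No other provision's operative terms depend on Article 3. Article 4 ties Article 1, Article 2, and Article 5 together, but none of those is affected here; the remaining provisions continue in force under Article 4. That leaves Article 1, Article 2, Article 4, and Article 5 in effect.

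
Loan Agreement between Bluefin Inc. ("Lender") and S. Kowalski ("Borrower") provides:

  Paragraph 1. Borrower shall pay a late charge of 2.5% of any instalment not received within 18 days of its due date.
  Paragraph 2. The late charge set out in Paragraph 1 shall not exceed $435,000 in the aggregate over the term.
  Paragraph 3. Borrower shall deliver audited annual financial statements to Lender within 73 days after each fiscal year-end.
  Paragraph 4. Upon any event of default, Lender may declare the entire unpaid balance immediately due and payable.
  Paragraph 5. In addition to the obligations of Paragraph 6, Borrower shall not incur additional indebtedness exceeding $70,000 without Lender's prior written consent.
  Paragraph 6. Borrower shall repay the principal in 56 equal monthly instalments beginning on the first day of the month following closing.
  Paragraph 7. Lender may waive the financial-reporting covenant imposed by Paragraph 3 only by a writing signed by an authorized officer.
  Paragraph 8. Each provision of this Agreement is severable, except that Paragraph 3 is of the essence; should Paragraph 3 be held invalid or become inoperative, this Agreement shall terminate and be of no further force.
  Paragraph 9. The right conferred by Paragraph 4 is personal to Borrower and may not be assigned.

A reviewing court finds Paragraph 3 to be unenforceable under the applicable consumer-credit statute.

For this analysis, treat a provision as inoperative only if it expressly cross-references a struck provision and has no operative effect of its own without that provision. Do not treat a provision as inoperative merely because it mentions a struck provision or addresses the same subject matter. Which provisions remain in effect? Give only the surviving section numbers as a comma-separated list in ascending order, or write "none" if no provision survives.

Paragraph 3 is struck. Paragraph 7 merely fixes the waiver condition for Paragraph 3; with Paragraph 3 gone it has nothing to operate on and falls away. Paragraph 8 makes Paragraph 3 an essential term, and Paragraph 3 is the provision held invalid; under Paragraph 8, the entire Agreement is therefore void. No provision of the Agreement survives.

none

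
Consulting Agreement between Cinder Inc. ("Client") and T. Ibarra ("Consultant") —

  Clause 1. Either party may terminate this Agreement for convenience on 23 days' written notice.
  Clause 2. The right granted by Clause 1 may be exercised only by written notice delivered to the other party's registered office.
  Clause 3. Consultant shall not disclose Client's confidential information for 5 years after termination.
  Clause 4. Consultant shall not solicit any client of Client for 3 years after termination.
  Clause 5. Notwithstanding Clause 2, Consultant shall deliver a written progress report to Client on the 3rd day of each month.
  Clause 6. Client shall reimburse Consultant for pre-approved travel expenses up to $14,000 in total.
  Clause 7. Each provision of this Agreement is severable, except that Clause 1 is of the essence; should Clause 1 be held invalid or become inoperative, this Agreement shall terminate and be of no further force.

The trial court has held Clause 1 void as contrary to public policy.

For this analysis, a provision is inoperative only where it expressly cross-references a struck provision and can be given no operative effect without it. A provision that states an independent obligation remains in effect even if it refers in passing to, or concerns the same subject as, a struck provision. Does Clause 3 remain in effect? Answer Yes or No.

Clause 1 is struck. Clause 2 operates only by reference to Clause 1, so it falls with Clause 1. Clause 7 makes Clause 1 an essential term, and Clause 1 is the provision held invalid; under Clause 7, the entire Agreement is therefore void. No provision of the Agreement survives. Clause 3 is among the inoperative provisions, so the answer is no.

No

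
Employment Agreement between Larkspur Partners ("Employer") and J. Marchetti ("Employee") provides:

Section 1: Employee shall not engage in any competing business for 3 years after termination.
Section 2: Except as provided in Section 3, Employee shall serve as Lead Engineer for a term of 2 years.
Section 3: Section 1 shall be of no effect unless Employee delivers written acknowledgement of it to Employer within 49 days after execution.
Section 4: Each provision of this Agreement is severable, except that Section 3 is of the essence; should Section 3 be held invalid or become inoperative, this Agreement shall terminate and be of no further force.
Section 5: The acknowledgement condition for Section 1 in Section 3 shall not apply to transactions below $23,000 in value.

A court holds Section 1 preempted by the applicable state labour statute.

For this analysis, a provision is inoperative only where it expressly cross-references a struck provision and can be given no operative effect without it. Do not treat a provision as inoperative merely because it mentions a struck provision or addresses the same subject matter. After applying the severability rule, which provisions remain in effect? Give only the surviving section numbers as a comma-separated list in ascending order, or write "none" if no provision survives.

Section 1 is struck. Section 3 operates only by reference to Section 1, so it falls with Section 1. The whole of Section 5 is the carve-out from the acknowledgement condition for Section 1, defined by reference to Section 3, so Section 5 cannot stand once Section 3 is removed. Section 4 makes Section 3 an essential term, and Section 3 has been rendered inoperative by the cascade; under Section 4, the entire Agreement is therefore void. No provision of the Agreement survives.

none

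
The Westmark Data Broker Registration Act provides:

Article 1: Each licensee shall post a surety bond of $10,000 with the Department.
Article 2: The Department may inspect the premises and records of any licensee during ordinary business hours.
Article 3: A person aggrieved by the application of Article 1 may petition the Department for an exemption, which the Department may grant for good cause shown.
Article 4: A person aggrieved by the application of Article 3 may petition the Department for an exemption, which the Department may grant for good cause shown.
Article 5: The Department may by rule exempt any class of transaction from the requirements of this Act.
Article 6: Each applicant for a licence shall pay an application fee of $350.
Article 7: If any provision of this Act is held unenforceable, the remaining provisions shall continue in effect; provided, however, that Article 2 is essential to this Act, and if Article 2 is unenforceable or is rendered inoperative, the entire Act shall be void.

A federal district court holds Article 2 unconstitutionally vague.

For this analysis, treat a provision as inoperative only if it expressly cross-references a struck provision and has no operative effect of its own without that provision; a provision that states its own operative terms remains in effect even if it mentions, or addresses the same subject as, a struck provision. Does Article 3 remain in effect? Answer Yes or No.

Article 2 is struck. No other provision's operative terms depend on Article 2. Article 7 makes Article 2 an essential term, and Article 2 is the provision held invalid; under Article 7, the entire Act is therefore void. No provision of the Act survives. Article 3 is among the inoperative provisions, so the answer is no.

No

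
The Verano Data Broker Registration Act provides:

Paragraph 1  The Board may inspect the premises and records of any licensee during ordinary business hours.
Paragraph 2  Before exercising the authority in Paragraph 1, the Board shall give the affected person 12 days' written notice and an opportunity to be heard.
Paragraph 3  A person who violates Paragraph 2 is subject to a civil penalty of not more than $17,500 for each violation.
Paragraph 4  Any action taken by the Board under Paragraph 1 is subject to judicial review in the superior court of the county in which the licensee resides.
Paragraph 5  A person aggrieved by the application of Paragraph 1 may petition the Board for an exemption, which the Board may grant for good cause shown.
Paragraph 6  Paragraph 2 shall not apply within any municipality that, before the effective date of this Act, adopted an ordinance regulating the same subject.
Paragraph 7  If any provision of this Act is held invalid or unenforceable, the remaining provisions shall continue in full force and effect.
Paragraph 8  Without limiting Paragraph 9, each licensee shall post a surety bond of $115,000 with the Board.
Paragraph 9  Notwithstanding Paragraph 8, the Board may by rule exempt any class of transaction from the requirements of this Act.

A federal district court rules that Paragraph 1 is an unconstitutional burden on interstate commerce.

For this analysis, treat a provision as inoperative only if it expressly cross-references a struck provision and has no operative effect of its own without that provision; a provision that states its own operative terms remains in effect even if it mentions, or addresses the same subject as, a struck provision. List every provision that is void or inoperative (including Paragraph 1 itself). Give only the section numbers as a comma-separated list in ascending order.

1, 2, 3, 4, 5, 6

Paragraph 1 is struck. Paragraph 2 has no operative effect of its own apart from Paragraph 1 and is therefore inoperative. Paragraph 4 merely fixes the judicial-review right for Paragraph 1; with Paragraph 1 gone it has nothing to operate on and falls away. Paragraph 5 operates only by reference to Paragraph 1, so it falls with Paragraph 1. Paragraph 3 merely fixes the civil penalty for violating Paragraph 2; with Paragraph 2 gone it has nothing to operate on and falls away. Paragraph 6 merely fixes the local-preemption carve-out from Paragraph 2; with Paragraph 2 gone it has nothing to operate on and falls away. Under the severability clause in Paragraph 7, the remaining provisions continue in force. Paragraph 7, Paragraph 8, and Paragraph 9 remain in effect.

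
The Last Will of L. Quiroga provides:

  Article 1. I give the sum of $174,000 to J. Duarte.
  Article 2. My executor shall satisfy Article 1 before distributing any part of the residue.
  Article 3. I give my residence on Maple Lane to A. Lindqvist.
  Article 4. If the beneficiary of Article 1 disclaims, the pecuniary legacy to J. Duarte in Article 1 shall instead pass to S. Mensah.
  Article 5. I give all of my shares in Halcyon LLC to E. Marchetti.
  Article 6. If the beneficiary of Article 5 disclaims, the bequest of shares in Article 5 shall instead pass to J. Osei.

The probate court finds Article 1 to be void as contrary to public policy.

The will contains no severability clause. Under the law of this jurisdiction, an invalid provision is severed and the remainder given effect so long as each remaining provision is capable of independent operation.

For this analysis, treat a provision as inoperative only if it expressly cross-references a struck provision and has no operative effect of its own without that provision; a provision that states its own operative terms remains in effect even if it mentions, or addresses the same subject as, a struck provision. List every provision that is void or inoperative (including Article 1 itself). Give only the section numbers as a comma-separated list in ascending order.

1, 2, 4

Article 1 is struck. Article 2 merely fixes the priority direction for Article 1; with Article 1 gone it has nothing to operate on and falls away. Article 4 has no operative effect of its own apart from Article 1 and is therefore inoperative. With no severability clause, the stated default rule severs what cannot stand and enforces each remaining provision that can operate on its own. The provisions still in force are Article 3, Article 5, and Article 6.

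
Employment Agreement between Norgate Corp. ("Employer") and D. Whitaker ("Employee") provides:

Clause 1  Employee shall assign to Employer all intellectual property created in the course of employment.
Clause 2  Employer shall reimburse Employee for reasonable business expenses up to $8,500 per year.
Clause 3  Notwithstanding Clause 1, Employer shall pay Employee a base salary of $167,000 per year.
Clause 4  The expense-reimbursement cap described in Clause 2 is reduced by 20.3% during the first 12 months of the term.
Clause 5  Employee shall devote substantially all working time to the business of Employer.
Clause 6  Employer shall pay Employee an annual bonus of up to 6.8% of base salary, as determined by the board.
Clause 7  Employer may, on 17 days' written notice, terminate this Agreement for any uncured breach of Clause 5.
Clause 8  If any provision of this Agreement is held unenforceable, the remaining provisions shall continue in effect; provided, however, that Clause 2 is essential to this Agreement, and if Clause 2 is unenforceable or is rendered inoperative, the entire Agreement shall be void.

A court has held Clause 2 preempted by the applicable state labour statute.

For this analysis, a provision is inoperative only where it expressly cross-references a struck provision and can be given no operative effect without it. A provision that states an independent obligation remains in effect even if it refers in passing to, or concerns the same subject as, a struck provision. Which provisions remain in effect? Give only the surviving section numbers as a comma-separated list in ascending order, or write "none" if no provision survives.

Clause 2 is struck. Clause 4 has no operative effect of its own apart from Clause 2 and is therefore inoperative. Clause 8 makes Clause 2 an essential term, and Clause 2 is the provision held invalid; under Clause 8, the entire Agreement is therefore void. No provision of the Agreement survives.

none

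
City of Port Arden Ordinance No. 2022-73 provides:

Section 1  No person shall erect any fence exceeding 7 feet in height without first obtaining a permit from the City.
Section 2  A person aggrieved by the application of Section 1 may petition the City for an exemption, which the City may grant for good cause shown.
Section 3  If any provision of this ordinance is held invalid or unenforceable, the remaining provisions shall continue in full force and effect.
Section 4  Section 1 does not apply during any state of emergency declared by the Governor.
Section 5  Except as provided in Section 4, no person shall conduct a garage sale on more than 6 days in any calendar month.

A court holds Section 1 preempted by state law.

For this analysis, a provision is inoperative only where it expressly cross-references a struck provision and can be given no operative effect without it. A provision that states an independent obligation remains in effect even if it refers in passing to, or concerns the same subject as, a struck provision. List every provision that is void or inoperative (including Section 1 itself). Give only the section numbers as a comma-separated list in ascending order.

1, 2, 4

Section 1 is struck. Section 2 has no operative effect of its own apart from Section 1 and is therefore inoperative. Section 4 has no operative effect of its own apart from Section 1 and is therefore inoperative. Although Section 5 refers to Section 4, its operative terms do not depend on Section 4, so it remains in effect. Under the severability clause in Section 3, the remaining provisions continue in force. The provisions still in force are Section 3 and Section 5.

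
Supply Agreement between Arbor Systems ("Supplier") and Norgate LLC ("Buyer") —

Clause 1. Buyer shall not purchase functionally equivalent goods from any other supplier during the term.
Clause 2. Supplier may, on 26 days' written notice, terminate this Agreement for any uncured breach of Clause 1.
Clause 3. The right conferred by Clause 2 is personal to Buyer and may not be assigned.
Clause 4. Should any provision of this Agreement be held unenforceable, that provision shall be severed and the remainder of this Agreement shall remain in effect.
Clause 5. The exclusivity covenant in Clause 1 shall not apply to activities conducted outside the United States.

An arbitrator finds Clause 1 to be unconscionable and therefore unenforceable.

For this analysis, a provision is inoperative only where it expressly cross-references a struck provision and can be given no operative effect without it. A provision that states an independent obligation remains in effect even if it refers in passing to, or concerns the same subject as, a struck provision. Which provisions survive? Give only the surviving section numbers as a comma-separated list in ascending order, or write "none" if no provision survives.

Clause 1 is struck. Clause 2 operates only by reference to Clause 1, so it falls with Clause 1. The whole of Clause 5 is the carve-out from the exclusivity covenant, defined by reference to Clause 1, so Clause 5 cannot stand once Clause 1 is removed. The only function of Clause 3 is the non-assignment of Clause 2, so it cannot stand once Clause 2 is removed. Clause 4 is a severability clause and preserves every provision that can still be given independent effect. Only Clause 4 remains in effect.

4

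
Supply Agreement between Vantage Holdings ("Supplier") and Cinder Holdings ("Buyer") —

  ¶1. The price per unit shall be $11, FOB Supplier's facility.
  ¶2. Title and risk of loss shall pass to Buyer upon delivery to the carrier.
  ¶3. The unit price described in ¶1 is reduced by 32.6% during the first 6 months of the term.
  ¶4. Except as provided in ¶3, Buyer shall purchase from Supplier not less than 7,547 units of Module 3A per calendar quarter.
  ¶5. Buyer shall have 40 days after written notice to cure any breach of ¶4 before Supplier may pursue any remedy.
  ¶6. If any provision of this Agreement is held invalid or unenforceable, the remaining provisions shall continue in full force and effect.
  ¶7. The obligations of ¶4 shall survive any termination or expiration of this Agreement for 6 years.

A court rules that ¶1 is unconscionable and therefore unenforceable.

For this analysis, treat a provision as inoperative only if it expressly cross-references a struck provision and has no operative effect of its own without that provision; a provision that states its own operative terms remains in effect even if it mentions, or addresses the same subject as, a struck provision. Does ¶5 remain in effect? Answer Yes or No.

¶1 is struck. ¶3 has no operative effect of its own apart from ¶1 and is therefore inoperative. ¶4 mentions ¶3 but its own obligation stands independently of ¶3, so ¶4 is not affected. ¶6 is a severability clause and preserves every provision that can still be given independent effect. That leaves ¶2, ¶4, ¶5, ¶6, and ¶7 in effect. ¶5 is among the surviving provisions, so the answer is yes.

Yes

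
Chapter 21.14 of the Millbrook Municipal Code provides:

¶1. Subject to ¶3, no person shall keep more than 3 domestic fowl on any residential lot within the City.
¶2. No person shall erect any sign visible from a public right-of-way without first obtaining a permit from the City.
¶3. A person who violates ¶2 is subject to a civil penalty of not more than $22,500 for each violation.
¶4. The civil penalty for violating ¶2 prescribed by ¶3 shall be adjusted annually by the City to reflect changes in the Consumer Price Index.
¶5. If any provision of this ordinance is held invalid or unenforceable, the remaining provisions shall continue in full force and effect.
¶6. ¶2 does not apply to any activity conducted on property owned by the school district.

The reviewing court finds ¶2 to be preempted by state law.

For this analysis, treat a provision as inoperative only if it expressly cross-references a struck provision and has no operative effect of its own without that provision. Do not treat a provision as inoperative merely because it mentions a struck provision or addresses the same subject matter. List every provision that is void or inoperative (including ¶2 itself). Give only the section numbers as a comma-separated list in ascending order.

¶2 is struck. ¶3 merely fixes the civil penalty for violating ¶2; with ¶2 gone it has nothing to operate on and falls away. The only function of ¶6 is the public-property exemption from ¶2, so it cannot stand once ¶2 is removed. ¶4 has no operative effect of its own apart from ¶3 and is therefore inoperative. ¶1 mentions ¶3 but its own obligation stands independently of ¶3, so ¶1 is not affected. ¶5 is a severability clause and preserves every provision that can still be given independent effect. The provisions still in force are ¶1 and ¶5.

2, 3, 4, 6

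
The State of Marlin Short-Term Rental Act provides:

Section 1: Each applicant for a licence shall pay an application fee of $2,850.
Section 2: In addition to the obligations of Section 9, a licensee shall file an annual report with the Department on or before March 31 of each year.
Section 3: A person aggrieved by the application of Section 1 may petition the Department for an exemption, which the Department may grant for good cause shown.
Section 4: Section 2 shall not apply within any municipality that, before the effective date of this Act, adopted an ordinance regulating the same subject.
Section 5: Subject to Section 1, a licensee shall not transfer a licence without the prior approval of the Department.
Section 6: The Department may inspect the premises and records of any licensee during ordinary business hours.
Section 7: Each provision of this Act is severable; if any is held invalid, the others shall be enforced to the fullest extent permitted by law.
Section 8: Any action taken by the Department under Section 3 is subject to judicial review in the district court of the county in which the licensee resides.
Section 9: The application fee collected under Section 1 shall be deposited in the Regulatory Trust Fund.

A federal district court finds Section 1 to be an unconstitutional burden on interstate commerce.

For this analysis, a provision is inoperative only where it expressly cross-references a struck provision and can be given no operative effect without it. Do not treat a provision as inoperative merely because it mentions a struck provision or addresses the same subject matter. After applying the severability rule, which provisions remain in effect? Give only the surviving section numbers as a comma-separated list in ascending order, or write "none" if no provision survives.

2, 4, 5, 6, 7

Section 1 is struck. Section 3 merely fixes the exemption procedure for Section 1; with Section 1 gone it has nothing to operate on and falls away. Section 9 has no operative effect of its own apart from Section 1 and is therefore inoperative. The only function of Section 8 is the judicial-review right for Section 3, so it cannot stand once Section 3 is removed. Although Section 2 refers to Section 9, its operative terms do not depend on Section 9, so it remains in effect. Although Section 5 refers to Section 1, its operative terms do not depend on Section 1, so it remains in effect. Under the severability clause in Section 7, the remaining provisions continue in force. That leaves Section 2, Section 4, Section 5, Section 6, and Section 7 in effect.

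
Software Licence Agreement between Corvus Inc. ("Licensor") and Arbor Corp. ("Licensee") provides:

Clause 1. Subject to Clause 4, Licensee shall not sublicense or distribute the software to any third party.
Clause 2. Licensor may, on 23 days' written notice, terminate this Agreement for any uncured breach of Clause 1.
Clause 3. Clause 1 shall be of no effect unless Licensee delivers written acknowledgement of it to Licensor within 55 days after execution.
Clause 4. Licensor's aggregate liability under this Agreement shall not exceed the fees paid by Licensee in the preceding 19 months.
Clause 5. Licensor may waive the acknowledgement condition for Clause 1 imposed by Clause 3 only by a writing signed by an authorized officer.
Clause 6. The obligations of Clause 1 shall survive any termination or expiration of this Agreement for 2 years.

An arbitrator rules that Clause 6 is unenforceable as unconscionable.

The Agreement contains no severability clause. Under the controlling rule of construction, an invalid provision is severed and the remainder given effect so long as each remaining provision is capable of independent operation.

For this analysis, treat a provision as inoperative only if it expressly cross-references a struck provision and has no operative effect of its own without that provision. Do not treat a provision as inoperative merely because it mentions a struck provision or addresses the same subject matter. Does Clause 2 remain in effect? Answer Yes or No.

Yes

Clause 6 is struck. Nothing else in the Agreement is defined by reference to Clause 6. With no severability clause, the stated default rule severs what cannot stand and enforces each remaining provision that can operate on its own. Clause 1, Clause 2, Clause 3, Clause 4, and Clause 5 remain in effect. Clause 2 is among the surviving provisions, so the answer is yes.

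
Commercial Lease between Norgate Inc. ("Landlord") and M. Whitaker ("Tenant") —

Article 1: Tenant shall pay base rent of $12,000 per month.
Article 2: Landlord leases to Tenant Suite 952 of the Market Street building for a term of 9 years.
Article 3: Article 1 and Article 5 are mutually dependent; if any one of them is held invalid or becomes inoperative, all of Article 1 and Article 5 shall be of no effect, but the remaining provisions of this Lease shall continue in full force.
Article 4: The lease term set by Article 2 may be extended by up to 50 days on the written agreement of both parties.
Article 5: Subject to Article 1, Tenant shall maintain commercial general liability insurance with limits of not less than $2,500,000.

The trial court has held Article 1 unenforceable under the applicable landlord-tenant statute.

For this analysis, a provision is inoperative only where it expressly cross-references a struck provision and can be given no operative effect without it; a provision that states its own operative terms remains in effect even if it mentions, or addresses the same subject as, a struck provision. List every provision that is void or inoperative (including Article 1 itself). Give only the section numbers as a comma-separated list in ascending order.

Article 1 is struck. Nothing else in the Lease is defined by reference to Article 1. Article 3 declares Article 1 and Article 5 mutually dependent; since one of them has fallen, all of them are of no effect. That brings down Article 5 as well. The remainder continues in force under Article 3. That leaves Article 2, Article 3, and Article 4 in effect.

1, 5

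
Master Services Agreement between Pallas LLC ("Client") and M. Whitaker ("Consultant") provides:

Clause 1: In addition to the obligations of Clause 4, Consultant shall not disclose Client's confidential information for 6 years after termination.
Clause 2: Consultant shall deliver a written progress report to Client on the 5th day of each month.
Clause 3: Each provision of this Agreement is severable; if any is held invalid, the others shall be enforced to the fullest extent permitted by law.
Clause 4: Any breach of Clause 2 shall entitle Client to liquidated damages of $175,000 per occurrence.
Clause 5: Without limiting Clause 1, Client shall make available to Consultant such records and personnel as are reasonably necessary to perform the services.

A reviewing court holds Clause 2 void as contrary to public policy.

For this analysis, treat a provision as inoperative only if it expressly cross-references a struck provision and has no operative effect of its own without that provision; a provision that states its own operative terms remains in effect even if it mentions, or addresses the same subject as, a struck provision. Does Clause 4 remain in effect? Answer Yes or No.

Clause 2 is struck. Clause 4 has no operative effect of its own apart from Clause 2 and is therefore inoperative. Although Clause 1 refers to Clause 4, its operative terms do not depend on Clause 4, so it remains in effect. Under the severability clause in Clause 3, the remaining provisions continue in force. Clause 1, Clause 3, and Clause 5 remain in effect. Clause 4 is among the inoperative provisions, so the answer is no.

No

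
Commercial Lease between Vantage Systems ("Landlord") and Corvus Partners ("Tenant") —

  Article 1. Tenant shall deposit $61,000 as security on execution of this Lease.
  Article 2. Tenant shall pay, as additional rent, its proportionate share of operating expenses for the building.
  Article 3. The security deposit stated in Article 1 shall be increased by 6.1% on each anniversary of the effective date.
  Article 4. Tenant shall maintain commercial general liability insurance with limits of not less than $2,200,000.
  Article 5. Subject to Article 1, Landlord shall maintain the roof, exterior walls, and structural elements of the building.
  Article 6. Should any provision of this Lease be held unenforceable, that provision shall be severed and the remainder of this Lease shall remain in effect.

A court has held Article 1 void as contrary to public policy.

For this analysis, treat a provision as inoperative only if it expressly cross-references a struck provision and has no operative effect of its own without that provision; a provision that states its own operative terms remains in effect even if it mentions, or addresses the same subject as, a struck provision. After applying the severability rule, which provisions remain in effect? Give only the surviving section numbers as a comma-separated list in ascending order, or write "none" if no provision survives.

Article 1 is struck. Article 3 does nothing except set the escalation of the security deposit by reference to Article 1; with Article 1 gone it has no independent effect and is inoperative. Article 5 mentions Article 1 but its own obligation stands independently of Article 1, so Article 5 is not affected. Article 6 is a severability clause and preserves every provision that can still be given independent effect. That leaves Article 2, Article 4, Article 5, and Article 6 in effect.

2, 4, 5, 6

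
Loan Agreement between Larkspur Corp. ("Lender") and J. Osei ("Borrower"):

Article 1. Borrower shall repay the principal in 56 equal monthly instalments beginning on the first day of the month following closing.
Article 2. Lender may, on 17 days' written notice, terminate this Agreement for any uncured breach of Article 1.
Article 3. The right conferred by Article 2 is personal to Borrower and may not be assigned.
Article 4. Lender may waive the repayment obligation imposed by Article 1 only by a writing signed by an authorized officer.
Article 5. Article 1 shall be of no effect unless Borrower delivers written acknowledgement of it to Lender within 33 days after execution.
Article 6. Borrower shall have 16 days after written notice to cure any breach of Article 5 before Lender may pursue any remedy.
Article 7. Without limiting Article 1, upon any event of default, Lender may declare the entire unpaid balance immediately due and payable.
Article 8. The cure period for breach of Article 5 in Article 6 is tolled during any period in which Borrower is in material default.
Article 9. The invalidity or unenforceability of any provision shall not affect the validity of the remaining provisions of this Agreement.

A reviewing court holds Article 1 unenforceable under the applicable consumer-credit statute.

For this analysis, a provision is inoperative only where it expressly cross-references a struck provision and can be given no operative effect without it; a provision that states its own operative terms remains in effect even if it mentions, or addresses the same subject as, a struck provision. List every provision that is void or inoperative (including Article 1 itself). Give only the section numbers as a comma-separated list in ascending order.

Article 1 is struck. Article 2 merely fixes the termination right for breach of Article 1; with Article 1 gone it has nothing to operate on and falls away. Article 4 operates only by reference to Article 1, so it falls with Article 1. Article 5 merely fixes the acknowledgement condition for Article 1; with Article 1 gone it has nothing to operate on and falls away. Article 3 has no operative effect of its own apart from Article 2 and is therefore inoperative. The only function of Article 6 is the cure period for breach of Article 5, so it cannot stand once Article 5 is removed. Article 8 has no operative effect of its own apart from Article 6 and is therefore inoperative. Although Article 7 refers to Article 1, its operative terms do not depend on Article 1, so it remains in effect. Under the severability clause in Article 9, the remaining provisions continue in force. That leaves Article 7 and Article 9 in effect.

1, 2, 3, 4, 5, 6, 8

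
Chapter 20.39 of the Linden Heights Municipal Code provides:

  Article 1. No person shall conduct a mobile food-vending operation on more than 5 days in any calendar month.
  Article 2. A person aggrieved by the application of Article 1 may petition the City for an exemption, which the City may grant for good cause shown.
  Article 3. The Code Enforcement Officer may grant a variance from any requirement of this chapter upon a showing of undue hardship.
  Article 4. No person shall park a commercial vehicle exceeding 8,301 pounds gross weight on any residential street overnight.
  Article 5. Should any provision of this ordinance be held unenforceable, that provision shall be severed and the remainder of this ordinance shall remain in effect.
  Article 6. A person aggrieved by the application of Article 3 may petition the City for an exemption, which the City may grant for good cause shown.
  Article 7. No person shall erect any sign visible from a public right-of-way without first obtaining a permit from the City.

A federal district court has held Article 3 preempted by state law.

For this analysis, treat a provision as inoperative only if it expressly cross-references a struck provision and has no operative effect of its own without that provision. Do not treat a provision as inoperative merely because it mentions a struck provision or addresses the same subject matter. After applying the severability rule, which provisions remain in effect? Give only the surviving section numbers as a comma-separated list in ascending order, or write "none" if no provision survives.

1, 2, 4, 5, 7

Article 3 is struck. Article 6 operates only by reference to Article 3, so it falls with Article 3. Under the severability clause in Article 5, the remaining provisions continue in force. The provisions still in force are Article 1, Article 2, Article 4, Article 5, and Article 7.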